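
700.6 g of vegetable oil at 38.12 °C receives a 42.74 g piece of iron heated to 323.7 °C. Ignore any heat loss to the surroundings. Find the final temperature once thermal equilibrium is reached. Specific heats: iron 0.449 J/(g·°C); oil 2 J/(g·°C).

Energy conservation, ΣQ = 0:
42.74*0.449*(T − 323.7) + 700.6*2*(T − 38.12) = 0
19.19(T − 323.7) + 1401.2(T − 38.12) = 0
1420.4 T = 59626
T ≈ 41.98 °C

T_f ≈ 42.0 °C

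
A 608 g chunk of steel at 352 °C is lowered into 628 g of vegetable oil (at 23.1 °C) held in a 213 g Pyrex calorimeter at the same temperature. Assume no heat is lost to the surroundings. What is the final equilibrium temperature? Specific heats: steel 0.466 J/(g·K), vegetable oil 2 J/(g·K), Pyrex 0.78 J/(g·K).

T_f ≈ 77.7 °C

Conservation of energy gives ΣQ = 0:
608*0.466*(T − 352) + 628*2*(T − 23.1) + 213*0.78*(T − 23.1) = 0
1705.5 T = 132583
T = 132583/1705.5 ≈ 77.74 °C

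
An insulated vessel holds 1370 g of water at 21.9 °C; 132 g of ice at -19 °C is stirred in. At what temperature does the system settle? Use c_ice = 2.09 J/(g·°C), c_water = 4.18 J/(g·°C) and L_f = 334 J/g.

Energy conservation, ΣQ = 0:
warm ice to 0 °C: 132·2.09·(0 − (-19)) = 5241.7; melt ice: 132·334 = 44088; meltwater 0→T: 132·4.18·T = 551.76 T; water cools: 1370·4.18·(T − 21.9) = 5726.6(T − 21.9)
6278.4 T = 125413 − 49330 = 76083
T ≈ 12.12 °C (positive, so assuming full melt was valid).

T_f ≈ 12.1 °C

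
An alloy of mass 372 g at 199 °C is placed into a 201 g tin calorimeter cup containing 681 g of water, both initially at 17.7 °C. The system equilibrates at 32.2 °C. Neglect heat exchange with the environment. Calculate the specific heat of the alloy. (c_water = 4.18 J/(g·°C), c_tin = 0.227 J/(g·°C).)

Taking heat into each body as positive, Σ m c ΔT = 0:
372×c×(32.2 − 199) + 681×4.18×(32.2 − 17.7) + 201×0.227×(32.2 − 17.7) = 0
-62050 c = -41937
c = -41937/-62050 ≈ 0.6759 J/(g·°C)

c ≈ 0.676 J/(g·°C)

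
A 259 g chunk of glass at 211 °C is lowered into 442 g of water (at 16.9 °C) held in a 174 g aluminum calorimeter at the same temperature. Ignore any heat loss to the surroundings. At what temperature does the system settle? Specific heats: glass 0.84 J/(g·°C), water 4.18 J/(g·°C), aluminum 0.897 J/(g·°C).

Conservation of energy gives ΣQ = 0:
259·0.84·(T − 211) + 442·4.18·(T − 16.9) + 174·0.897·(T − 16.9) = 0
217.56(T − 211) + 1847.6(T − 16.9) + 156.08(T − 16.9) = 0
(217.56 + 1847.6 + 156.08) T = 217.56·211 + 1847.6·16.9 + 156.08·16.9
T ≈ 35.91 °C

T_f ≈ 35.9 °C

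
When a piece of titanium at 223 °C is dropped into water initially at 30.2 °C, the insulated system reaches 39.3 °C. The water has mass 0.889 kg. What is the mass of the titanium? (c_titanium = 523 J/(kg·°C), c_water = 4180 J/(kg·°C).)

m ≈ 0.352 kg

|Q_titanium| = |Q_water|:
m×523×(223 − 39.3) = 0.889×4180×(39.3 − 30.2)
96075 m = 33816  ⇒  m ≈ 0.352 kg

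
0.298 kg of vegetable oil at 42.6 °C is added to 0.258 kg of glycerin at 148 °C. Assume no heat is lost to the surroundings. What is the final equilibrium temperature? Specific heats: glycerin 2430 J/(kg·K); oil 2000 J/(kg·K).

T_f ≈ 96.6 °C

Set heat shed by the hot body equal to heat absorbed by the cold body:
0.258·2430·(148 − T) = 0.298·2000·(T − 42.6)
626.94(148 − T) = 596(T − 42.6)
1222.9 T = 118177  ⇒  T ≈ 96.63 °C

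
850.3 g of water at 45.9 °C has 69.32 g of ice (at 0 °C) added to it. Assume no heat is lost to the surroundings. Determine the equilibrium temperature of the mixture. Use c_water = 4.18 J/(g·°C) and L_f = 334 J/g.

T_f ≈ 36.4 °C

Heat gained plus heat lost sum to zero:
latent heat to melt: 69.32·334 = 23153
  meltwater 0→T: 69.32·4.18·T = 289.76 T
  water cools: 850.3·4.18·(T − 45.9) = 3554.3(T − 45.9)
3844 T = 163140 − 23153 = 139987
T ≈ 36.42 °C. Since T > 0 °C, the all-ice-melts assumption holds.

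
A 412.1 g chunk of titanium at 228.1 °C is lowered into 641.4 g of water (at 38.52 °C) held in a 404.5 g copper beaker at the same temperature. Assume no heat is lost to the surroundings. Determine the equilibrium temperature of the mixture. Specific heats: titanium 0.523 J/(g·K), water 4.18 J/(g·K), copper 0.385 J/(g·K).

Let T be the final temperature. ΣQ_i = 0:
412.1×0.523×(T − 228.1) + 641.4×4.18×(T − 38.52) + 404.5×0.385×(T − 38.52) = 0
215.53(T − 228.1) + 2681.1(T − 38.52) + 155.73(T − 38.52) = 0
(215.53 + 2681.1 + 155.73) T = 215.53×228.1 + 2681.1×38.52 + 155.73×38.52
T = 158435 / 3052.3 = 51.9 °C

T_f ≈ 51.9 °C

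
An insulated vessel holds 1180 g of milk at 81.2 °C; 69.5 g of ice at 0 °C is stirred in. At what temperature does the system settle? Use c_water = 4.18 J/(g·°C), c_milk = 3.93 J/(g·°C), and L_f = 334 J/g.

T_f ≈ 71.7 °C

Conservation of energy gives ΣQ = 0:
latent heat to melt: 69.5·334 = 23213; warm the meltwater: 290.51 T; milk cools: 1180·3.93·(T − 81.2) = 4637.4(T − 81.2)
4927.9 T = 376557 − 23213 = 353344
T ≈ 71.70 °C (positive, so assuming full melt was valid).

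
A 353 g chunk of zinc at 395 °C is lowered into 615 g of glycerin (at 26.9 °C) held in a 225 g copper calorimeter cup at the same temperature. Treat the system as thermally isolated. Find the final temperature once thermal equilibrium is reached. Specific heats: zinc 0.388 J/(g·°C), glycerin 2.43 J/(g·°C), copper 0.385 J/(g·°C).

Heat gained plus heat lost sum to zero:
353·0.388·(T − 395) + 615·2.43·(T − 26.9) + 225·0.385·(T − 26.9) = 0
1718 T = 96632
T ≈ 56.25 °C

T_f ≈ 56.2 °C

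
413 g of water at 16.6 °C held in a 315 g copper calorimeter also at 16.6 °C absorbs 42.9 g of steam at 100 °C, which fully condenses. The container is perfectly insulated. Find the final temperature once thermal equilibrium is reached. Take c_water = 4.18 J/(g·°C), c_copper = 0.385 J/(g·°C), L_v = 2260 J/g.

Conservation of energy gives ΣQ = 0:
latent heat released on condensation: 42.9·2260 = 96954; condensate cools 100→T: 42.9·4.18·(T − 100) = 179.32(T − 100); water warms: 413·4.18·(T − 16.6) = 1726.3(T − 16.6); copper cup: 315·0.385·(T − 16.6) = 121.28(T − 16.6)
2026.9 T = 96954 + 17932 + 30670 = 145557
T ≈ 71.81 °C — below 100 °C, confirming all the steam condensed.

T_f ≈ 71.8 °C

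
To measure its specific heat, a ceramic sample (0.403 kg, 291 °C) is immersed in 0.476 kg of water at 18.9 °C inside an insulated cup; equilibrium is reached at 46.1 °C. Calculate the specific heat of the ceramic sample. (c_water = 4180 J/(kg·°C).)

Setting the total heat transfer to zero:
0.403×c×(46.1 − 291) + 0.476×4180×(46.1 − 18.9) = 0
-98.69 c = -54119
c = -54119/-98.69 ≈ 548.4 J/(kg·°C)

c ≈ 548 J/(kg·°C)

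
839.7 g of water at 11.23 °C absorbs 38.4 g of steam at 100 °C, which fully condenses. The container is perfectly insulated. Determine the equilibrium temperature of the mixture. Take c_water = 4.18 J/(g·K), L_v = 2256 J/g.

T_f ≈ 38.7 °C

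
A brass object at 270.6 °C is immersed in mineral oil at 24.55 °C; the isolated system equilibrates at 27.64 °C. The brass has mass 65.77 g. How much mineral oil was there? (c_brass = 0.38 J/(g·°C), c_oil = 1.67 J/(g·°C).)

Heat lost by the brass = heat gained by the oil:
65.77·0.38·(270.6 − 27.64) = m·1.67·(27.64 − 24.55)
5.16 m = 6072.2  ⇒  m ≈ 1177 g

m ≈ 1180 g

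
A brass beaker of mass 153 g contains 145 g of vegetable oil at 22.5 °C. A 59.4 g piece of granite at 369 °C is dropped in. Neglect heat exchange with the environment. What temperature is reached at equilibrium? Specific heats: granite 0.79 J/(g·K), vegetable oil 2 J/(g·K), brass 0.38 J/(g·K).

Let T be the final temperature. ΣQ_i = 0:
59.4*0.79*(T − 369) + 145*2*(T − 22.5) + 153*0.38*(T − 22.5) = 0
46.93(T − 369) + 290(T − 22.5) + 58.14(T − 22.5) = 0
(46.93 + 290 + 58.14) T = 46.93*369 + 290*22.5 + 58.14*22.5
T = 25149/395.07 ≈ 63.66 °C

T_f ≈ 63.7 °C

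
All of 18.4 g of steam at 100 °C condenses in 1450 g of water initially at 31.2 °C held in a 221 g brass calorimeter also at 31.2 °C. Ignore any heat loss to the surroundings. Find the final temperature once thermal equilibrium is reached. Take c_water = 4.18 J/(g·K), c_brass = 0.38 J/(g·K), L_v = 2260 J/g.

Net heat exchanged in the isolated system is zero:
steam→water at 100 °C releases m L_v = 18.4×2260 = 41584; condensate cools 100→T: 18.4×4.18×(T − 100) = 76.91(T − 100); water warms: 1450×4.18×(T − 31.2) = 6061(T − 31.2); cup: 83.98(T − 31.2)
6221.9 T = 41584 + 7691.2 + 191723 = 240999
T ≈ 38.73 °C (< 100 °C, so full condensation is consistent).

T_f ≈ 38.7 °C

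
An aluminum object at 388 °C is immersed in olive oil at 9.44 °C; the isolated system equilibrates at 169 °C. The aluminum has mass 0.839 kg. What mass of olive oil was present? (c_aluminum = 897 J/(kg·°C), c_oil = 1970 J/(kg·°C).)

m ≈ 0.524 kg

Setting the total heat transfer to zero:
0.839×897×(169 − 388) + m×1970×(169 − 9.44) = 0
314333 m = 164816
m = 164816/314333 ≈ 0.5243 kg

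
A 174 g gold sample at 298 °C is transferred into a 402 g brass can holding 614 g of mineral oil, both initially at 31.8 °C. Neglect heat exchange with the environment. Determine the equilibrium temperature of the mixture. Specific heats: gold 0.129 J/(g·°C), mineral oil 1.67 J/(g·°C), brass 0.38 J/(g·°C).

Energy conservation, ΣQ = 0:
174×0.129×(T − 298) + 614×1.67×(T − 31.8) + 402×0.38×(T − 31.8) = 0
1200.6 T = 44154
T ≈ 36.78 °C

T_f ≈ 36.8 °C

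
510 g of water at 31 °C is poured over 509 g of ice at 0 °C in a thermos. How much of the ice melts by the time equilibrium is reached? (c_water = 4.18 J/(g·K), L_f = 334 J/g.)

Heat available from the water dropping to 0 °C: 510·4.18·31 = 66086 J.
Fully melting the ice requires m_ice L_f = 509·334 = 170006 J.
Since 66086 < 170006 J, not all the ice melts; equilibrium is at 0 °C.
Mass melted = 66086/334 ≈ 197.9 g.

m_melted ≈ 198 g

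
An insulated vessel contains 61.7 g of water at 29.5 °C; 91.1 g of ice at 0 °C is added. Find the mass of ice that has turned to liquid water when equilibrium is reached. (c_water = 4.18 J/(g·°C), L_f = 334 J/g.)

m_melted ≈ 22.8 g

Heat available from the water dropping to 0 °C: 61.7×4.18×29.5 = 7608.2 J.
Melting all 91.1 g of ice would need 91.1×334 = 30427 J.
That's not enough to melt it all — equilibrium is at 0 °C with ice remaining.
Mass melted = 7608.2/334 ≈ 22.78 g.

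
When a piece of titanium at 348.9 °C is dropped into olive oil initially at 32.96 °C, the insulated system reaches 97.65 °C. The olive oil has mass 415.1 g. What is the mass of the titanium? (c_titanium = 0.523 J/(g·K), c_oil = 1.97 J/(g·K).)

m ≈ 403 g

Heat lost by the titanium = heat gained by the oil:
m·0.523·(348.9 − 97.65) = 415.1·1.97·(97.65 − 32.96)
131.4 m = 52900  ⇒  m ≈ 402.6 g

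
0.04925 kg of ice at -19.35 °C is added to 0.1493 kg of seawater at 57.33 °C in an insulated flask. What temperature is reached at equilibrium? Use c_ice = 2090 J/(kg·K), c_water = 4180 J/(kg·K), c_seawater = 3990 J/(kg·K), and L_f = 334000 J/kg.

T_f ≈ 19.6 °C

Sum of m c ΔT and latent-heat terms is zero:
ice -19.35→0 °C: 0.04925×2090×19.35 = 1991.7; melt ice: 0.04925×334000 = 16450; warm the meltwater: 205.87 T; seawater: 595.71(T − 57.33)
801.57 T = 34152 − 18441 = 15711
T ≈ 19.60 °C — above 0 °C, consistent with complete melting.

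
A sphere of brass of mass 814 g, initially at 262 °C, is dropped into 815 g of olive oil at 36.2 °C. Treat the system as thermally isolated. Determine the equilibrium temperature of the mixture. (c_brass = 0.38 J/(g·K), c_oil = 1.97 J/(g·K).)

T_f ≈ 72.7 °C

Net heat exchanged in the isolated system is zero:
814·0.38·(T − 262) + 815·1.97·(T − 36.2) = 0
1914.9 T = 139163
T = 139163 / 1914.9 = 72.7 °C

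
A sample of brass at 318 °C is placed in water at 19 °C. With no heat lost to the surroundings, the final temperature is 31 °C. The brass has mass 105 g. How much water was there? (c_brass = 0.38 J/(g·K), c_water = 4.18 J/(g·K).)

|Q_brass| = |Q_water|:
105·0.38·(318 − 31) = m·4.18·(31 − 19)
50.16 m = 11451  ⇒  m ≈ 228.3 g

m ≈ 228 g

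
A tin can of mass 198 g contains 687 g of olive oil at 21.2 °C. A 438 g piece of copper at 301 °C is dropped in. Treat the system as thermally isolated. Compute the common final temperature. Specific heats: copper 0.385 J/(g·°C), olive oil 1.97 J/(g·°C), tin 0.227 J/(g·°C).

Conservation of energy gives ΣQ = 0:
438×0.385×(T − 301) + 687×1.97×(T − 21.2) + 198×0.227×(T − 21.2) = 0
168.63(T − 301) + 1353.4(T − 21.2) + 44.95(T − 21.2) = 0
(168.63 + 1353.4 + 44.95) T = 168.63×301 + 1353.4×21.2 + 44.95×21.2
T = 80402 / 1567 = 51.3 °C

T_f ≈ 51.3 °C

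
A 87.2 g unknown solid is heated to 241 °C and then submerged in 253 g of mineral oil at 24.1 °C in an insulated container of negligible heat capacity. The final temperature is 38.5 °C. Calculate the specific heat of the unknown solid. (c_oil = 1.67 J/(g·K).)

c ≈ 0.345 J/(g·K)

Energy conservation, ΣQ = 0:
87.2×c×(38.5 − 241) + 253×1.67×(38.5 − 24.1) = 0
-17658 c = -6084.1
c = -6084.1/-17658 ≈ 0.3446 J/(g·K)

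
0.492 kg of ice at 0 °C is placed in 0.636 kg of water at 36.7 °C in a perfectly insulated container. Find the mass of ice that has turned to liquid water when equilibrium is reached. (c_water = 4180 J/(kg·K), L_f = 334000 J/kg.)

Water can give up m c ΔT = 0.636·4180·36.7 = 97566 J before reaching 0 °C.
Fully melting the ice requires m_ice L_f = 0.492·334000 = 164328 J.
97566 J < 164328 J, so only part of the ice melts and the system sits at 0 °C.
m_melted·334000 = 97566  ⇒  m_melted ≈ 0.2921 kg.

m_melted ≈ 0.292 kg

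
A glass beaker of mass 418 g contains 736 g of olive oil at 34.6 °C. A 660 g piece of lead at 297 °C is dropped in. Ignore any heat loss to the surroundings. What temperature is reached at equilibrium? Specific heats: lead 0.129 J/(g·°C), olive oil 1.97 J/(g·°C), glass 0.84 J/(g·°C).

T_f ≈ 46.4 °C

Energy conservation, ΣQ = 0:
660*0.129*(T − 297) + 736*1.97*(T − 34.6) + 418*0.84*(T − 34.6) = 0
1886.2 T = 87603
T = 87603 / 1886.2 = 46.4 °C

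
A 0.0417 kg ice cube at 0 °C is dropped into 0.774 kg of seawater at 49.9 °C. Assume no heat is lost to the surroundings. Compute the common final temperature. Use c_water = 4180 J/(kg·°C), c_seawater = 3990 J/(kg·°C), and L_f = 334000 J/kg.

T_f ≈ 43.0 °C

Let T be the final temperature. ΣQ_i = 0:
fusion: m_ice L_f = 0.0417·334000 = 13928
  warm the meltwater: 174.31 T
  seawater cools: 0.774·3990·(T − 49.9) = 3088.3(T − 49.9)
3262.6 T = 154104 − 13928 = 140176
T ≈ 42.97 °C. Since T > 0 °C, the all-ice-melts assumption holds.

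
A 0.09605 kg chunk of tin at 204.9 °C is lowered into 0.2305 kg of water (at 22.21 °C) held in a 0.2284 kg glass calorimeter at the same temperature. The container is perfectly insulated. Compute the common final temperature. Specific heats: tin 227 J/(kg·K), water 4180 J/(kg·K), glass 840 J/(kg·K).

Energy conservation, ΣQ = 0:
0.09605·227·(T − 204.9) + 0.2305·4180·(T − 22.21) + 0.2284·840·(T − 22.21) = 0
(21.8 + 963.49 + 191.86) T = 21.8·204.9 + 963.49·22.21 + 191.86·22.21
T ≈ 25.59 °C

T_f ≈ 25.6 °C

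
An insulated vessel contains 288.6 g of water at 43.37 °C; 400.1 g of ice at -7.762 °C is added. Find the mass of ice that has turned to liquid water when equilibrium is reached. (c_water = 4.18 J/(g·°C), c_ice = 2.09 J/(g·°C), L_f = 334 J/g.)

m_melted ≈ 137 g

Heat available from the water dropping to 0 °C: 288.6·4.18·43.37 = 52319 J.
Warming the ice to 0 °C takes 400.1·2.09·7.762 = 6490.7 J, leaving 45829 J for melting.
Fully melting the ice requires m_ice L_f = 400.1·334 = 133633 J.
Since 45829 < 133633 J, not all the ice melts; equilibrium is at 0 °C.
m_melt = 45829 / L_f = 137.2 g.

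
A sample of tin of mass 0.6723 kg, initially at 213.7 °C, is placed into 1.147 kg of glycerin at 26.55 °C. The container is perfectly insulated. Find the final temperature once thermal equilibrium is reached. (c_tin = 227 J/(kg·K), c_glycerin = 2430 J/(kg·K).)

T_f ≈ 36.3 °C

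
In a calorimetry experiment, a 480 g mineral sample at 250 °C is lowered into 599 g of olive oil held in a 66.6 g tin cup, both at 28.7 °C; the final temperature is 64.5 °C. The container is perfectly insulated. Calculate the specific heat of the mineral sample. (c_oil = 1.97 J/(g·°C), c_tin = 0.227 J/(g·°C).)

Heat gained plus heat lost sum to zero:
480×c×(64.5 − 250) + 599×1.97×(64.5 − 28.7) + 66.6×0.227×(64.5 − 28.7) = 0
-89040 c = -42786
c = -42786/-89040 ≈ 0.4805 J/(g·°C)

c ≈ 0.481 J/(g·°C)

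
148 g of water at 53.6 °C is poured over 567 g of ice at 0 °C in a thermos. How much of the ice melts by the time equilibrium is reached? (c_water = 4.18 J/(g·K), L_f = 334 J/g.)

m_melted ≈ 99.3 g

Heat available from the water dropping to 0 °C: 148·4.18·53.6 = 33159 J.
Melting all 567 g of ice would need 567·334 = 189378 J.
33159 J < 189378 J, so only part of the ice melts and the system sits at 0 °C.
m_melt = 33159 / L_f = 99.28 g.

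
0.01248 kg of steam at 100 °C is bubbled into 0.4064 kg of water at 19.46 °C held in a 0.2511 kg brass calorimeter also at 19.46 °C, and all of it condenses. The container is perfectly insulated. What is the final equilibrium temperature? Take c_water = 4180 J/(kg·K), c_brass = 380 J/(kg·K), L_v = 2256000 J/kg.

Taking heat into each body as positive, Σ m c ΔT = 0:
condense steam: −0.01248×2256000 = −28155; condensate cools 100→T: 0.01248×4180×(T − 100) = 52.17(T − 100); original water: 1698.8(T − 19.46); brass cup: 0.2511×380×(T − 19.46) = 95.42(T − 19.46)
1846.3 T = 28155 + 5216.6 + 34915 = 68286
T ≈ 36.98 °C (< 100 °C, so full condensation is consistent).

T_f ≈ 37.0 °C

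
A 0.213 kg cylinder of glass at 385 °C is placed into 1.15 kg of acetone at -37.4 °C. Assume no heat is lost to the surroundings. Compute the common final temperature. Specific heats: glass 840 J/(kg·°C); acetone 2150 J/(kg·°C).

Taking heat into each body as positive, Σ m c ΔT = 0:
0.213×840×(T − 385) + 1.15×2150×(T − (-37.4)) = 0
(178.92 + 2472.5) T = 178.92×385 + 2472.5×(-37.4)
T ≈ -8.90 °C

T_f ≈ -8.9 °C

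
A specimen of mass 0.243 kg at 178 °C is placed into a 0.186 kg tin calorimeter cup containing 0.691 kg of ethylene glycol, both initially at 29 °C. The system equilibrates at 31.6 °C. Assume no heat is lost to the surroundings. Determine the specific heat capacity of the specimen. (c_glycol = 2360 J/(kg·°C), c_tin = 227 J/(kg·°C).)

Net heat exchanged in the isolated system is zero:
0.243×c×(31.6 − 178) + 0.691×2360×(31.6 − 29) + 0.186×227×(31.6 − 29) = 0
-35.58 c = -4349.8
c = -4349.8/-35.58 ≈ 122.3 J/(kg·°C)

c ≈ 122 J/(kg·°C)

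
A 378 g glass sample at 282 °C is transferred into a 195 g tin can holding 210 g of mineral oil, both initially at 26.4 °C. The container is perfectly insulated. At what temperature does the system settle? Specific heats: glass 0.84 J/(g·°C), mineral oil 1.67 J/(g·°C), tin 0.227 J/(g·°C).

T_f ≈ 140.3 °C

T_f = Σ m_i c_i T_i / Σ m_i c_i:
T_f = (317.52×282 + 350.7×26.4 + 44.27×26.4) / (317.52 + 350.7 + 44.27)
    = 99968 / 712.49 ≈ 140.31 °C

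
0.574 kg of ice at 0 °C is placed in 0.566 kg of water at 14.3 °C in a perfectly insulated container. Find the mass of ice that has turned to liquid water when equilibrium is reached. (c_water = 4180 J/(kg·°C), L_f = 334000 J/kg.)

m_melted ≈ 0.101 kg

Water can give up m c ΔT = 0.566×4180×14.3 = 33832 J before reaching 0 °C.
Melting all 0.574 kg of ice would need 0.574×334000 = 191716 J.
That's not enough to melt it all — equilibrium is at 0 °C with ice remaining.
Mass melted = 33832/334000 ≈ 0.1013 kg.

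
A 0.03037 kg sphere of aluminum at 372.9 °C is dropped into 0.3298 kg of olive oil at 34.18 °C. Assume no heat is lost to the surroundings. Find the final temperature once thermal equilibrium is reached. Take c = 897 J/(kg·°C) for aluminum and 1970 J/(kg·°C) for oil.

T_f ≈ 47.8 °C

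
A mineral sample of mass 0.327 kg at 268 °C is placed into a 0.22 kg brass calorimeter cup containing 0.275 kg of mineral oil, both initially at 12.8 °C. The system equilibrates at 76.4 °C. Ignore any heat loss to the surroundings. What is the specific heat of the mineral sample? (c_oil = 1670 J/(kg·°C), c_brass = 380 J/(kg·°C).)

c ≈ 551 J/(kg·°C)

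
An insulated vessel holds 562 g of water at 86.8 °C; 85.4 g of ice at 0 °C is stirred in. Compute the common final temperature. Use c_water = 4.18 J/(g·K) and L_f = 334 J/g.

Sum of m c ΔT and latent-heat terms is zero:
melt ice: 85.4·334 = 28524
  meltwater 0→T: 85.4·4.18·T = 356.97 T
  water cools: 562·4.18·(T − 86.8) = 2349.2(T − 86.8)
2706.1 T = 203907 − 28524 = 175383
T ≈ 64.81 °C (positive, so assuming full melt was valid).

T_f ≈ 64.8 °C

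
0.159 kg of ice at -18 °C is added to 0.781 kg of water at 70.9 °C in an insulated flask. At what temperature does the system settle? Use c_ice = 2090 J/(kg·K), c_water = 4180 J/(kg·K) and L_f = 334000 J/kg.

Energy balance with sensible and latent terms:
warm ice to 0 °C: 0.159×2090×(0 − (-18)) = 5981.6
  fusion: m_ice L_f = 0.159×334000 = 53106
  warm the meltwater: 664.62 T
  water: 3264.6(T − 70.9)
3929.2 T = 231459 − 59088 = 172371
T ≈ 43.87 °C. Since T > 0 °C, the all-ice-melts assumption holds.

T_f ≈ 43.9 °C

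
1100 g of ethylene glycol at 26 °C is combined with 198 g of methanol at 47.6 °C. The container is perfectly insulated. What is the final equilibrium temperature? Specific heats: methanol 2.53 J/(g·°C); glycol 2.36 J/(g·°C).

Heat lost by the methanol equals heat gained by the glycol:
198×2.53×(47.6 − T) = 1100×2.36×(T − 26)
500.94(47.6 − T) = 2596(T − 26)
3096.9 T = 91341  ⇒  T ≈ 29.49 °C

T_f ≈ 29.5 °C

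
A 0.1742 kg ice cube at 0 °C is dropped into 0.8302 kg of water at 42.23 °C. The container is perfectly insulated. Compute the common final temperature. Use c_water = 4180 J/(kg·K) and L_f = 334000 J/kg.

T_f ≈ 21.0 °C

Heat gained plus heat lost sum to zero:
fusion: m_ice L_f = 0.1742×334000 = 58183
  warm the meltwater: 728.16 T
  water cools: 0.8302×4180×(T − 42.23) = 3470.2(T − 42.23)
4198.4 T = 146548 − 58183 = 88365
T ≈ 21.05 °C — above 0 °C, consistent with complete melting.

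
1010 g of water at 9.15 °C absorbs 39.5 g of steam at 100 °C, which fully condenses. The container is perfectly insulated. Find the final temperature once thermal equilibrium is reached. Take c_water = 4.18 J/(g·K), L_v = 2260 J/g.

T_f ≈ 32.9 °C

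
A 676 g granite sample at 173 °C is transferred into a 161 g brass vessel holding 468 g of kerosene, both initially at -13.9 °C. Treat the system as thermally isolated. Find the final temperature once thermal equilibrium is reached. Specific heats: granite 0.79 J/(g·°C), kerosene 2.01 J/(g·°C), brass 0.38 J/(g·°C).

T_f ≈ 51.1 °C

T_f = Σ m_i c_i T_i / Σ m_i c_i:
T_f = (534.04×173 + 940.68×(-13.9) + 61.18×(-13.9)) / (534.04 + 940.68 + 61.18)
    = 78463 / 1535.9 ≈ 51.09 °C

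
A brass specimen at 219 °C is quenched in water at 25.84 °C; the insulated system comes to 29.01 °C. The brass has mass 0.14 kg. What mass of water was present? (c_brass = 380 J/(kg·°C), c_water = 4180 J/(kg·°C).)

m ≈ 0.763 kg

Energy conservation, ΣQ = 0:
0.14·380·(29.01 − 219) + m·4180·(29.01 − 25.84) = 0
13251 m = 10107
m = 10107/13251 ≈ 0.7628 kg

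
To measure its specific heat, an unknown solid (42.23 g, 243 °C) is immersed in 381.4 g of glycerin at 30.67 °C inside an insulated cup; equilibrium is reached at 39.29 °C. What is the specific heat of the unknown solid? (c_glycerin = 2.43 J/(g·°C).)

c ≈ 0.929 J/(g·°C)

Conservation of energy gives ΣQ = 0:
42.23×c×(39.29 − 243) + 381.4×2.43×(39.29 − 30.67) = 0
-8602.7 c = -7989
c = -7989/-8602.7 ≈ 0.9287 J/(g·°C)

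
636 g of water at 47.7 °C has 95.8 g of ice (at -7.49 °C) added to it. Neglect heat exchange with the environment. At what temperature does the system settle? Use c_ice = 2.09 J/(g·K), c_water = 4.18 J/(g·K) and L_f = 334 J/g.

Net heat exchanged in the isolated system is zero:
warm ice to 0 °C: 95.8×2.09×(0 − (-7.49)) = 1499.7; melt ice: 95.8×334 = 31997; warm the meltwater: 400.44 T; water: 2658.5(T − 47.7)
3058.9 T = 126809 − 33497 = 93313
T ≈ 30.51 °C. Since T > 0 °C, the all-ice-melts assumption holds.

T_f ≈ 30.5 °C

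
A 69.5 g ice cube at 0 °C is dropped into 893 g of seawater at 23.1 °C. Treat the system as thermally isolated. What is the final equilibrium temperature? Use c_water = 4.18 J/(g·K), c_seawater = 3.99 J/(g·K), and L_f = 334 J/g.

Let T be the final temperature. ΣQ_i = 0:
fusion: m_ice L_f = 69.5×334 = 23213; warm the meltwater: 290.51 T; seawater: 3563.1(T − 23.1)
3853.6 T = 82307 − 23213 = 59094
T ≈ 15.33 °C. Since T > 0 °C, the all-ice-melts assumption holds.

T_f ≈ 15.3 °C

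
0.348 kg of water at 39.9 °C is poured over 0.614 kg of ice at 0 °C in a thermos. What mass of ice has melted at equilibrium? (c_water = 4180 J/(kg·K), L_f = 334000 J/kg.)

m_melted ≈ 0.174 kg

Water can give up m c ΔT = 0.348·4180·39.9 = 58040 J before reaching 0 °C.
Melting all 0.614 kg of ice would need 0.614·334000 = 205076 J.
That's not enough to melt it all — equilibrium is at 0 °C with ice remaining.
m_melt = 58040 / L_f = 0.1738 kg.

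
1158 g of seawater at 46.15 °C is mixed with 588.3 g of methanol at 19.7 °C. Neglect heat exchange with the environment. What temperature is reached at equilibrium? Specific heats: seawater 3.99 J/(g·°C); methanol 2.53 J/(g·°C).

With ΣQ=0 the equilibrium temperature is the m·c-weighted mean:
T_f = (4620.4·46.15 + 1488.4·19.7) / (4620.4 + 1488.4)
    = 242554 / 6108.8 ≈ 39.71 °C

T_f ≈ 39.7 °C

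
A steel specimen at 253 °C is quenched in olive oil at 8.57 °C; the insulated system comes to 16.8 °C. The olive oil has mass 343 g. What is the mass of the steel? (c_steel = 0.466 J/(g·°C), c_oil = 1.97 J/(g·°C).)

m ≈ 50.5 g

Conservation of energy gives ΣQ = 0:
m×0.466×(16.8 − 253) + 343×1.97×(16.8 − 8.57) = 0
-110.07 m = -5561.1
m = -5561.1/-110.07 ≈ 50.52 g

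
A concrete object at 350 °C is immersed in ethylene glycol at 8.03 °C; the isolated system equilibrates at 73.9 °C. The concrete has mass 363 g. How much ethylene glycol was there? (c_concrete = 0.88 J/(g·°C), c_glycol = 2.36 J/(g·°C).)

Net heat exchanged in the isolated system is zero:
363×0.88×(73.9 − 350) + m×2.36×(73.9 − 8.03) = 0
155.45 m = 88197
m = 88197/155.45 ≈ 567.4 g

m ≈ 567 g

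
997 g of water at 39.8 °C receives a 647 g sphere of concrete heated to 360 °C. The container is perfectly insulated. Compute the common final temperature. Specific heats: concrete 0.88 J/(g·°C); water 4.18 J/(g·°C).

T_f ≈ 78.3 °C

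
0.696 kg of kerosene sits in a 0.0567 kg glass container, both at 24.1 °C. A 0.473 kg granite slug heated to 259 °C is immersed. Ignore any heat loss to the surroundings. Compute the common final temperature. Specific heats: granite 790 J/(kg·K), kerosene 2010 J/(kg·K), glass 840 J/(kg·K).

T_f ≈ 72.3 °C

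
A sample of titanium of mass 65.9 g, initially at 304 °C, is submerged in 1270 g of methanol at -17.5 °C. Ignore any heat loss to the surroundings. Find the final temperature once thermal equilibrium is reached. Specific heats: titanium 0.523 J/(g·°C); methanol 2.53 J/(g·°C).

Heat gained plus heat lost sum to zero:
65.9·0.523·(T − 304) + 1270·2.53·(T − (-17.5)) = 0
34.47(T − 304) + 3213.1(T − (-17.5)) = 0
3247.6 T = -45752
T = -45752/3247.6 ≈ -14.09 °C

T_f ≈ -14.1 °C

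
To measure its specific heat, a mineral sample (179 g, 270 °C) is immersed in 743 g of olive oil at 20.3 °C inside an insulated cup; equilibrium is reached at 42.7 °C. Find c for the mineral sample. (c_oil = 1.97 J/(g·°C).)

c ≈ 0.806 J/(g·°C)

Energy conservation, ΣQ = 0:
179×c×(42.7 − 270) + 743×1.97×(42.7 − 20.3) = 0
-40687 c = -32787
c = -32787/-40687 ≈ 0.8058 J/(g·°C)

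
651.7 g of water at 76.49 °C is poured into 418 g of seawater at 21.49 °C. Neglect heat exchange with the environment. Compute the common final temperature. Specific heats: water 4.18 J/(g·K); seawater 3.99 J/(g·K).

T_f ≈ 55.6 °C

Heat gained plus heat lost sum to zero:
651.7×4.18×(T − 76.49) + 418×3.99×(T − 21.49) = 0
4391.9 T = 244208
T = 244208/4391.9 ≈ 55.60 °C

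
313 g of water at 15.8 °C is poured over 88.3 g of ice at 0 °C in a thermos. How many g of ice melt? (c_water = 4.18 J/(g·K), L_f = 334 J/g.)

Water can give up m c ΔT = 313·4.18·15.8 = 20672 J before reaching 0 °C.
Fully melting the ice requires m_ice L_f = 88.3·334 = 29492 J.
20672 J < 29492 J, so only part of the ice melts and the system sits at 0 °C.
Mass melted = 20672/334 ≈ 61.89 g.

m_melted ≈ 61.9 g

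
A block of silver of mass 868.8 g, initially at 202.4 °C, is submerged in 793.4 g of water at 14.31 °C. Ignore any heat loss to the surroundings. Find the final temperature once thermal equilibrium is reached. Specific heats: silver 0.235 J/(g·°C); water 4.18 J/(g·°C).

T_f ≈ 25.2 °C

Taking heat into each body as positive, Σ m c ΔT = 0:
868.8·0.235·(T − 202.4) + 793.4·4.18·(T − 14.31) = 0
(204.17 + 3316.4) T = 204.17·202.4 + 3316.4·14.31
T = 88781 / 3520.6 = 25.2 °C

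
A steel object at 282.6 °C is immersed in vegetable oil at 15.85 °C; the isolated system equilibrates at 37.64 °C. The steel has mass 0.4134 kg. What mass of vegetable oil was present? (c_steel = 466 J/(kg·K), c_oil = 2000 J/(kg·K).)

m ≈ 1.08 kg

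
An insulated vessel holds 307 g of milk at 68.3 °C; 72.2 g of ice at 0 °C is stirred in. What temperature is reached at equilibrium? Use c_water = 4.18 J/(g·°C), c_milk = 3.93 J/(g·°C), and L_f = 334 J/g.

T_f ≈ 38.6 °C

Let T be the final temperature. ΣQ_i = 0:
melt ice: 72.2×334 = 24115
  meltwater 0→T: 72.2×4.18×T = 301.8 T
  milk: 1206.5(T − 68.3)
1508.3 T = 82405 − 24115 = 58290
T ≈ 38.65 °C (positive, so assuming full melt was valid).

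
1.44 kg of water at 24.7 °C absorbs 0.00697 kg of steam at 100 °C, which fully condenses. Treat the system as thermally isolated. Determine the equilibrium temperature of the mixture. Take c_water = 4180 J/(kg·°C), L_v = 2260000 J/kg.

Energy balance with sensible and latent terms:
latent heat released on condensation: 0.00697·2260000 = 15752
  condensed water 100 °C→T: 29.13(T − 100)
  original water: 6019.2(T − 24.7)
6048.3 T = 15752 + 2913.5 + 148674 = 167340
T ≈ 27.67 °C — below 100 °C, confirming all the steam condensed.

T_f ≈ 27.7 °C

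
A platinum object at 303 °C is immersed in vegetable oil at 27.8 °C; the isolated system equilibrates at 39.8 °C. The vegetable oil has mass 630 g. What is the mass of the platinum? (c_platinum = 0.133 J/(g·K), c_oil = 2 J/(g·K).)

Let T be the final temperature. ΣQ_i = 0:
m×0.133×(39.8 − 303) + 630×2×(39.8 − 27.8) = 0
-35.01 m = -15120
m = -15120/-35.01 ≈ 431.9 g

m ≈ 432 g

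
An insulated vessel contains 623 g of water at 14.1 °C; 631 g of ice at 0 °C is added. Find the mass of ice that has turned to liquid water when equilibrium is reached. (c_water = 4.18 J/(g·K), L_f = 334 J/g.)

Heat available from the water dropping to 0 °C: 623·4.18·14.1 = 36718 J.
Fully melting the ice requires m_ice L_f = 631·334 = 210754 J.
36718 J < 210754 J, so only part of the ice melts and the system sits at 0 °C.
m_melt = 36718 / L_f = 109.9 g.

m_melted ≈ 110 g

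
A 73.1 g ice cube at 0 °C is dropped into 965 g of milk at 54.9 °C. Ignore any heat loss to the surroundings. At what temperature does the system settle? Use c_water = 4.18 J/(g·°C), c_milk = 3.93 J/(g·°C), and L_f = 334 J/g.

T_f ≈ 44.8 °C

Taking heat into each body as positive, Σ m c ΔT = 0:
melt ice: 73.1×334 = 24415; warm the meltwater: 305.56 T; milk: 3792.5(T − 54.9)
4098 T = 208206 − 24415 = 183790
T ≈ 44.85 °C. Since T > 0 °C, the all-ice-melts assumption holds.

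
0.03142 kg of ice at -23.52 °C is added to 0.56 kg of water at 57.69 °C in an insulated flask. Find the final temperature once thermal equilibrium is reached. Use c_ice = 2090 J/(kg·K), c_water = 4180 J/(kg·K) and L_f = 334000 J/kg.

Heat gained plus heat lost sum to zero:
ice -23.52→0 °C: 0.03142×2090×23.52 = 1544.5
  melt ice: 0.03142×334000 = 10494
  warm the meltwater: 131.34 T
  water cools: 0.56×4180×(T − 57.69) = 2340.8(T − 57.69)
2472.1 T = 135041 − 12039 = 123002
T ≈ 49.76 °C. Since T > 0 °C, the all-ice-melts assumption holds.

T_f ≈ 49.8 °C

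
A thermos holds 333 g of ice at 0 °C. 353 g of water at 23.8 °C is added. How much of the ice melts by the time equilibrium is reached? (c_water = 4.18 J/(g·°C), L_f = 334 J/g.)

m_melted ≈ 105 g

Heat available from the water dropping to 0 °C: 353·4.18·23.8 = 35118 J.
Melting all 333 g of ice would need 333·334 = 111222 J.
35118 J < 111222 J, so only part of the ice melts and the system sits at 0 °C.
m_melted·334 = 35118  ⇒  m_melted ≈ 105.1 g.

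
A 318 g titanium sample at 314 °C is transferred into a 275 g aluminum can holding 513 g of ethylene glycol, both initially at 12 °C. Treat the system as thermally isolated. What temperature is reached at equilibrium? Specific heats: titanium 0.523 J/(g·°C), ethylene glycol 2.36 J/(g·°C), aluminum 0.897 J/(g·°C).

T_f ≈ 42.9 °C

Energy conservation, ΣQ = 0:
318*0.523*(T − 314) + 513*2.36*(T − 12) + 275*0.897*(T − 12) = 0
166.31(T − 314) + 1210.7(T − 12) + 246.68(T − 12) = 0
1623.7 T = 69711
T = 69711 / 1623.7 = 42.9 °C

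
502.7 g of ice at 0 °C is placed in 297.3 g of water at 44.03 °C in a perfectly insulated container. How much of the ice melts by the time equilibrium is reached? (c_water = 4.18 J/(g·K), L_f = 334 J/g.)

m_melted ≈ 164 g

Cooling the water to 0 °C releases 297.3·4.18·44.03 = 54717 J.
Fully melting the ice requires m_ice L_f = 502.7·334 = 167902 J.
54717 J < 167902 J, so only part of the ice melts and the system sits at 0 °C.
m_melt = 54717 / L_f = 163.8 g.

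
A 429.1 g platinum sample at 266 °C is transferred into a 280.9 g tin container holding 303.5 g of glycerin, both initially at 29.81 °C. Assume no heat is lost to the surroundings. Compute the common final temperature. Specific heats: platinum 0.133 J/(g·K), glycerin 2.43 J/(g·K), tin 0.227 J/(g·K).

T_f ≈ 45.5 °C

Setting the total heat transfer to zero:
429.1*0.133*(T − 266) + 303.5*2.43*(T − 29.81) + 280.9*0.227*(T − 29.81) = 0
57.07(T − 266) + 737.5(T − 29.81) + 63.76(T − 29.81) = 0
858.34 T = 39067
T = 39067 / 858.34 = 45.5 °C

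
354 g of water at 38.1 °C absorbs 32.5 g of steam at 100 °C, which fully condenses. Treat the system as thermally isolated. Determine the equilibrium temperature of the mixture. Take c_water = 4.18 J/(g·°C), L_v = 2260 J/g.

Energy balance with sensible and latent terms:
latent heat released on condensation: 32.5·2260 = 73450
  condensate cools 100→T: 32.5·4.18·(T − 100) = 135.85(T − 100)
  original water: 1479.7(T − 38.1)
1615.6 T = 73450 + 13585 + 56377 = 143412
T ≈ 88.77 °C, under the boiling point, so the assumption holds.

T_f ≈ 88.8 °C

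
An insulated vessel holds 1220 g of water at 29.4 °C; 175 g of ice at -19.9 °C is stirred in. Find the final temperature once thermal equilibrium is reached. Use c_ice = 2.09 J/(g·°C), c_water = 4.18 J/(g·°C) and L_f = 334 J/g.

Setting the total heat transfer to zero:
ice -19.9→0 °C: 175×2.09×19.9 = 7278.4; fusion: m_ice L_f = 175×334 = 58450; meltwater 0→T: 175×4.18×T = 731.5 T; water: 5099.6(T − 29.4)
5831.1 T = 149928 − 65728 = 84200
T ≈ 14.44 °C (positive, so assuming full melt was valid).

T_f ≈ 14.4 °C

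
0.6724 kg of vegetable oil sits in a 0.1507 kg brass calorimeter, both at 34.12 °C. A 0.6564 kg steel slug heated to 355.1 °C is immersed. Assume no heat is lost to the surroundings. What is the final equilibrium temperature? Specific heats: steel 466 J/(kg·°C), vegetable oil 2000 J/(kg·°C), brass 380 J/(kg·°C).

Net heat exchanged in the isolated system is zero:
0.6564*466*(T − 355.1) + 0.6724*2000*(T − 34.12) + 0.1507*380*(T − 34.12) = 0
1707.9 T = 156457
T ≈ 91.61 °C

T_f ≈ 91.6 °C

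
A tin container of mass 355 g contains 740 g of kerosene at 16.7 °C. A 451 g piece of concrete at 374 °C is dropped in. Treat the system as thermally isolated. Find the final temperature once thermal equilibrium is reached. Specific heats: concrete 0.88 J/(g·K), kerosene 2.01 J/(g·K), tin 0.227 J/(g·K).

T_f is the heat-capacity-weighted average of the initial temperatures:
T_f = (396.88×374 + 1487.4×16.7 + 80.59×16.7) / (396.88 + 1487.4 + 80.59)
    = 174618 / 1964.9 ≈ 88.87 °C

T_f ≈ 88.9 °C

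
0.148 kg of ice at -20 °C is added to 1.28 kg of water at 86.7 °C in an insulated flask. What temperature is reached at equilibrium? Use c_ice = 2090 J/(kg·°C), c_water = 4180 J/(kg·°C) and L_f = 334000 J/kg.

T_f ≈ 68.4 °C

Taking heat into each body as positive, Σ m c ΔT = 0:
warm ice to 0 °C: 0.148×2090×(0 − (-20)) = 6186.4; latent heat to melt: 0.148×334000 = 49432; meltwater 0→T: 0.148×4180×T = 618.64 T; water: 5350.4(T − 86.7)
5969 T = 463880 − 55618 = 408261
T ≈ 68.40 °C (positive, so assuming full melt was valid).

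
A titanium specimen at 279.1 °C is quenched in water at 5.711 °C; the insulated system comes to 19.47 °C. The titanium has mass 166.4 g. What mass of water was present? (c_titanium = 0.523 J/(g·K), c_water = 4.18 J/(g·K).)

m ≈ 393 g

Heat lost by the titanium = heat gained by the water:
166.4·0.523·(279.1 − 19.47) = m·4.18·(19.47 − 5.711)
57.51 m = 22595  ⇒  m ≈ 392.9 g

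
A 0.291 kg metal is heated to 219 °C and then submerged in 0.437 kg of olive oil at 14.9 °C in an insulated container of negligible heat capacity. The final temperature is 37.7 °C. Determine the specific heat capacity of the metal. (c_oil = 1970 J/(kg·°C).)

Taking heat into each body as positive, Σ m c ΔT = 0:
0.291×c×(37.7 − 219) + 0.437×1970×(37.7 − 14.9) = 0
-52.76 c = -19628
c = -19628/-52.76 ≈ 372 J/(kg·°C)

c ≈ 372 J/(kg·°C)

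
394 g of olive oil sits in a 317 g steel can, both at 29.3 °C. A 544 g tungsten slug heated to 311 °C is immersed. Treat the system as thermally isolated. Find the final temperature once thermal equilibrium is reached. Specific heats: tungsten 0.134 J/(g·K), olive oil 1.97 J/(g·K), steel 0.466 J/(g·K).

T_f ≈ 49.9 °C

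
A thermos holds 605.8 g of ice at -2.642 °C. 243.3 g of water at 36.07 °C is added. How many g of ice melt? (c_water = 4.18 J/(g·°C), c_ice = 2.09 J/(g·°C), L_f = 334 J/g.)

m_melted ≈ 99.8 g

Heat available from the water dropping to 0 °C: 243.3·4.18·36.07 = 36683 J.
Of that, 605.8·2.09·2.642 = 3345.1 J goes to bring the ice to 0 °C, leaving 33338 J.
Melting all 605.8 g of ice would need 605.8·334 = 202337 J.
Since 33338 < 202337 J, not all the ice melts; equilibrium is at 0 °C.
Mass melted = 33338/334 ≈ 99.81 g.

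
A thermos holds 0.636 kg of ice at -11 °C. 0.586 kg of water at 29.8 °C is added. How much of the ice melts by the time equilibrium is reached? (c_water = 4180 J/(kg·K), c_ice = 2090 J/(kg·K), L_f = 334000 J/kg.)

Water can give up m c ΔT = 0.586·4180·29.8 = 72995 J before reaching 0 °C.
Warming the ice to 0 °C takes 0.636·2090·11 = 14622 J, leaving 58373 J for melting.
Melting all 0.636 kg of ice would need 0.636·334000 = 212424 J.
That's not enough to melt it all — equilibrium is at 0 °C with ice remaining.
m_melted·334000 = 58373  ⇒  m_melted ≈ 0.1748 kg.

m_melted ≈ 0.175 kg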